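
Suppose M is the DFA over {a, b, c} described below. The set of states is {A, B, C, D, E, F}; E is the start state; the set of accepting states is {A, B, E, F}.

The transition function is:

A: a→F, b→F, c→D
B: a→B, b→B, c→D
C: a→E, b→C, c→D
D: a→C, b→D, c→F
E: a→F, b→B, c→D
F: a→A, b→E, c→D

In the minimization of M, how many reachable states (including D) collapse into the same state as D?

Every state is reachable, so we keep all 6.
P0 = {A,B,E,F} | {C,D}.
Split {C,D} by δ(·,a) → {C} and {D}.
Stable partition: {A,B,E,F} | {C} | {D} — 3 equivalence classes.
The equivalence class containing D is {D}, of size 1.

1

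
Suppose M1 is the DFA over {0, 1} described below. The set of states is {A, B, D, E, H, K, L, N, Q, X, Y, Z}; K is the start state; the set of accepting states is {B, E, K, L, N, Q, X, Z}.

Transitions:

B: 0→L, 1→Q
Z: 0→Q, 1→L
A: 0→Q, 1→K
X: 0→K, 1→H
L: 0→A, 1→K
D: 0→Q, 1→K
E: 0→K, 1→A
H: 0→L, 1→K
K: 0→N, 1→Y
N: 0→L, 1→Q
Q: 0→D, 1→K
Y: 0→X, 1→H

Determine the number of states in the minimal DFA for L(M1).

First remove the unreachable states {B,E,Z}; 9 states remain.
Start with accepting vs non-accepting: {K,L,N,Q,X} | {A,D,H,Y}.
Split {K,L,N,Q,X} by δ(·,0) → {K,N,X} and {L,Q}.
Refine {K,N,X} on symbol 0: members go to different blocks, giving {K,X} and {N}.
On input 0, block {K,X} splits into {K} and {X}.
On input 0, block {A,D,H,Y} splits into {A,D,H} and {Y}.
The partition is now stable with 6 blocks: {K} | {A,D,H} | {L,Q} | {N} | {X} | {Y}.

6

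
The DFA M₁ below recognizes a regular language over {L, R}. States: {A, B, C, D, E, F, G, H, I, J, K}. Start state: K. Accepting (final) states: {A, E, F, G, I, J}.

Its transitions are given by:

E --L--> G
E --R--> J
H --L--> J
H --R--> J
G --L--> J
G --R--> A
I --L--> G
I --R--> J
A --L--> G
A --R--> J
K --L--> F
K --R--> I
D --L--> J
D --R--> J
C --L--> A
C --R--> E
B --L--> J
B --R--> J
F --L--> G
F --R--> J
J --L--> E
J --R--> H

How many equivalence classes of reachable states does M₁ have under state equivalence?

Reachable states from the start: {A,E,F,G,H,I,J,K}. Unreachable: {B,C,D} — drop them.
Initial partition by acceptance: {A,E,F,G,I,J} | {H,K}.
On input R, block {A,E,F,G,I,J} splits into {A,E,F,G,I} and {J}.
Refine {A,E,F,G,I} on symbol L: members go to different blocks, giving {A,E,F,I} and {G}.
On input L, block {H,K} splits into {H} and {K}.
No further refinement is possible. Final partition (5 blocks): {A,E,F,I} | {H} | {J} | {G} | {K}.

5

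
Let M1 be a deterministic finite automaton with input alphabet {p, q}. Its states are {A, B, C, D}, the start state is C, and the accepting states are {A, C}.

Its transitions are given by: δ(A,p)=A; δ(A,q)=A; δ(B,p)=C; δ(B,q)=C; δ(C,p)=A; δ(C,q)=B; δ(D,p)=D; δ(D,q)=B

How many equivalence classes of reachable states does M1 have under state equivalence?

3

Reachable states from the start: {A,B,C}. Unreachable: {D} — drop them.
Initial partition by acceptance: {A,C} | {B}.
Split {A,C} by δ(·,q) → {A} and {C}.
The partition is now stable with 3 blocks: {A} | {B} | {C}.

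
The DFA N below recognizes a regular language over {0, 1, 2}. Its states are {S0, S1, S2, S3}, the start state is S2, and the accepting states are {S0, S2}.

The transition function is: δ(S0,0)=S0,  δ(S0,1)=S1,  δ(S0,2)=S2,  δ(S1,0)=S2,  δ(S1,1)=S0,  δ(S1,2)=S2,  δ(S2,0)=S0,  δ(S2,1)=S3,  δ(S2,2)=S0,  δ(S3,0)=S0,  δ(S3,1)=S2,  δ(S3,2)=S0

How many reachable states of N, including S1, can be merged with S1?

P0 = {S0,S2} | {S1,S3}.
Stable partition: {S0,S2} | {S1,S3} — 2 equivalence classes.
State S1 belongs to the block {S1,S3}, which has 2 states.

2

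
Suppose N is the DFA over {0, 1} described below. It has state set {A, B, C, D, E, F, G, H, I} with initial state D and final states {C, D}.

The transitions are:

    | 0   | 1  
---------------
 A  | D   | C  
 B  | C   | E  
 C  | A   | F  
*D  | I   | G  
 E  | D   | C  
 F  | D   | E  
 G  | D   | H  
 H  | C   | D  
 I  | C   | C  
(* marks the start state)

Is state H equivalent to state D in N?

No

States {B} cannot be reached from the start state, so discard them.
Start with accepting vs non-accepting: {C,D} | {A,E,F,G,H,I}.
Refine {A,E,F,G,H,I} on symbol 1: members go to different blocks, giving {A,E,H,I} and {F,G}.
No further refinement is possible. Final partition (3 blocks): {C,D} | {A,E,H,I} | {F,G}.
H and D end up in different blocks, so they are distinguishable. For instance, the string 'ε' is accepted from only D.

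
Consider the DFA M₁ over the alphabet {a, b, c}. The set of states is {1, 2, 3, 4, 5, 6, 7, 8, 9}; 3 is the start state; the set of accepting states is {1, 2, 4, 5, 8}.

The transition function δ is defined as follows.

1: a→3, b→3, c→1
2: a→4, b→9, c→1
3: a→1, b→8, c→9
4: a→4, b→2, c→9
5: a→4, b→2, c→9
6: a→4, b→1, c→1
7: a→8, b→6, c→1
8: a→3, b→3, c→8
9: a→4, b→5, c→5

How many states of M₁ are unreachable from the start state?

2

Starting at 3 and following transitions, the reachable set is {1, 2, 3, 4, 5, 8, 9}. That leaves 6, 7 unreachable — 2 in total.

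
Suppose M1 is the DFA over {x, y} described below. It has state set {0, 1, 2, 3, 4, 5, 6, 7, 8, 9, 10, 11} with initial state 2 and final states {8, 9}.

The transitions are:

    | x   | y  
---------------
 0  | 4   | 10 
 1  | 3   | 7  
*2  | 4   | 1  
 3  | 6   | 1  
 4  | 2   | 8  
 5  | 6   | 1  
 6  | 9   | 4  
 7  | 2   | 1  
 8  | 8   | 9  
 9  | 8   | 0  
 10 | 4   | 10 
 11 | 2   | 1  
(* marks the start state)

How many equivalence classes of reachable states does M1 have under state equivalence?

First remove the unreachable states {5,11}; 10 states remain.
Initial partition by acceptance: {8,9} | {0,1,2,3,4,6,7,10}.
Split {8,9} by δ(·,y) → {8} and {9}.
On input x, block {0,1,2,3,4,6,7,10} splits into {0,1,2,3,4,7,10} and {6}.
Split {0,1,2,3,4,7,10} by δ(·,x) → {0,1,2,4,7,10} and {3}.
On input x, block {0,1,2,4,7,10} splits into {0,2,4,7,10} and {1}.
On input y, block {0,2,4,7,10} splits into {0,10} and {2,7} and {4}.
Refine {2,7} on symbol x: members go to different blocks, giving {2} and {7}.
The partition is now stable with 9 blocks: {8} | {0,10} | {9} | {6} | {3} | {1} | {2} | {4} | {7}.

9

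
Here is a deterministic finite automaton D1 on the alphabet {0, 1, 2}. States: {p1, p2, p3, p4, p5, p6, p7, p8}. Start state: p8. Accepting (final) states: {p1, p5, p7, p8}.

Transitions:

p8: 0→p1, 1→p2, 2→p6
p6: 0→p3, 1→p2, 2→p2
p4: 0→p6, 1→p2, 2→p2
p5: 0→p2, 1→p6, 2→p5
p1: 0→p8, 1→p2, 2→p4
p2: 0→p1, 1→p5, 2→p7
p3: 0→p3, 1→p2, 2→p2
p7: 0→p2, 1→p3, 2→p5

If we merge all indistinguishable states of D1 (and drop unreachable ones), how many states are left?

4

All states are reachable from the start state.
Initial partition by acceptance: {p1,p5,p7,p8} | {p2,p3,p4,p6}.
Split {p1,p5,p7,p8} by δ(·,0) → {p1,p8} and {p5,p7}.
Refine {p2,p3,p4,p6} on symbol 0: members go to different blocks, giving {p3,p4,p6} and {p2}.
No further refinement is possible. Final partition (4 blocks): {p1,p8} | {p3,p4,p6} | {p5,p7} | {p2}.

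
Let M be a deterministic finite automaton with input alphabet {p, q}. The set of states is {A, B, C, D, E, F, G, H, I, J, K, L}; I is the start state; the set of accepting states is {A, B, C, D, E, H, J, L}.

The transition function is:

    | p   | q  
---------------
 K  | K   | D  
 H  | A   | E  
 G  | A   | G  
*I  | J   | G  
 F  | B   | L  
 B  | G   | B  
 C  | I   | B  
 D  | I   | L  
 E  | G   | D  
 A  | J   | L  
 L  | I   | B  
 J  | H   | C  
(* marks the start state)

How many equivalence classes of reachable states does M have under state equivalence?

3

Reachable states from the start: {A,B,C,D,E,G,H,I,J,L}. Unreachable: {F,K} — drop them.
Initial partition by acceptance: {A,B,C,D,E,H,J,L} | {G,I}.
Refine {A,B,C,D,E,H,J,L} on symbol p: members go to different blocks, giving {B,C,D,E,L} and {A,H,J}.
The partition is now stable with 3 blocks: {B,C,D,E,L} | {G,I} | {A,H,J}.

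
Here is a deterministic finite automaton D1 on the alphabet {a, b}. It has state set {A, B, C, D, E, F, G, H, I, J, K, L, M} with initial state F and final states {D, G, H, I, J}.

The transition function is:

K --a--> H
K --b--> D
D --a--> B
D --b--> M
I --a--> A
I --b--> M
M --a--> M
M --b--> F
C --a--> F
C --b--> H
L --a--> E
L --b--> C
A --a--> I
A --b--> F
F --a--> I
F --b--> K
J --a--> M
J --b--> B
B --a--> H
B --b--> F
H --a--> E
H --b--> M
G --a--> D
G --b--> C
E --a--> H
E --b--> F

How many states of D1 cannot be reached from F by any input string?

4

Starting at F and following transitions, the reachable set is {A, B, D, E, F, H, I, K, M}. That leaves C, G, J, L unreachable — 4 in total.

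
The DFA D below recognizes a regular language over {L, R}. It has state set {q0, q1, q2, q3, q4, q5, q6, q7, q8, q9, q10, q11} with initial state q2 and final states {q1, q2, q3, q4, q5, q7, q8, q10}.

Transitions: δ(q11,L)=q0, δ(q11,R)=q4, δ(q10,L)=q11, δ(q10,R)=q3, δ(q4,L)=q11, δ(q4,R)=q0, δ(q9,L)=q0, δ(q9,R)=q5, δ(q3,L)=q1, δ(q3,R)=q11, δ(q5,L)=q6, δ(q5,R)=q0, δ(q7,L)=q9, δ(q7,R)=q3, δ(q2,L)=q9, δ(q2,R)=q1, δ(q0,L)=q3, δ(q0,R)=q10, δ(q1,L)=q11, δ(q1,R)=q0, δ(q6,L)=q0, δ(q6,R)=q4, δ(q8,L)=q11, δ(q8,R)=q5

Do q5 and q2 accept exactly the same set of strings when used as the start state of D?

First remove the unreachable states {q7,q8}; 10 states remain.
Start with accepting vs non-accepting: {q1,q2,q3,q4,q5,q10} | {q0,q6,q9,q11}.
Split {q1,q2,q3,q4,q5,q10} by δ(·,L) → {q1,q2,q4,q5,q10} and {q3}.
Refine {q1,q2,q4,q5,q10} on symbol R: members go to different blocks, giving {q1,q4,q5} and {q2} and {q10}.
Refine {q0,q6,q9,q11} on symbol L: members go to different blocks, giving {q6,q9,q11} and {q0}.
No further refinement is possible. Final partition (6 blocks): {q1,q4,q5} | {q6,q9,q11} | {q3} | {q2} | {q10} | {q0}.
q5 and q2 end up in different blocks, so they are distinguishable. For instance, the string 'R' is accepted from only q2.

No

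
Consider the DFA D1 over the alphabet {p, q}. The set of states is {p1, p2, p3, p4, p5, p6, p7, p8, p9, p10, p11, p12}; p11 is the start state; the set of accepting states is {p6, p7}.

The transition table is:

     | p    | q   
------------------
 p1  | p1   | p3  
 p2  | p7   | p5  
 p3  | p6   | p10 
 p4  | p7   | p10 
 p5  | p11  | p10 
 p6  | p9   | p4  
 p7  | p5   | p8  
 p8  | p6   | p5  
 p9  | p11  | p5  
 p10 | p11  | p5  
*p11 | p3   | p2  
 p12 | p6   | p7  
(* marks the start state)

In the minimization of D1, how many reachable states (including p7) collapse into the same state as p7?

2

First remove the unreachable states {p1,p12}; 10 states remain.
Initial partition by acceptance: {p6,p7} | {p2,p3,p4,p5,p8,p9,p10,p11}.
Split {p2,p3,p4,p5,p8,p9,p10,p11} by δ(·,p) → {p2,p3,p4,p8} and {p5,p9,p10,p11}.
On input p, block {p5,p9,p10,p11} splits into {p5,p9,p10} and {p11}.
Stable partition: {p6,p7} | {p2,p3,p4,p8} | {p5,p9,p10} | {p11} — 4 equivalence classes.
The equivalence class containing p7 is {p6,p7}, of size 2.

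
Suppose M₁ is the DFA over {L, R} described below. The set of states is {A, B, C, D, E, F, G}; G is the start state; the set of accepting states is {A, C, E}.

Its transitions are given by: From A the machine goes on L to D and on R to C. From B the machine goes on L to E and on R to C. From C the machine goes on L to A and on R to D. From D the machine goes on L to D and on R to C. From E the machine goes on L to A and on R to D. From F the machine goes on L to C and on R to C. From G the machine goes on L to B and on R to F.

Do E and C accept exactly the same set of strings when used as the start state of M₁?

Yes

All states are reachable from the start state.
Initial partition by acceptance: {A,C,E} | {B,D,F,G}.
Split {A,C,E} by δ(·,L) → {C,E} and {A}.
Refine {B,D,F,G} on symbol L: members go to different blocks, giving {B,F} and {D,G}.
Split {D,G} by δ(·,L) → {D} and {G}.
Stable partition: {C,E} | {B,F} | {A} | {D} | {G} — 5 equivalence classes.
E and C lie in the same block of the stable partition, so they are equivalent — no string distinguishes them.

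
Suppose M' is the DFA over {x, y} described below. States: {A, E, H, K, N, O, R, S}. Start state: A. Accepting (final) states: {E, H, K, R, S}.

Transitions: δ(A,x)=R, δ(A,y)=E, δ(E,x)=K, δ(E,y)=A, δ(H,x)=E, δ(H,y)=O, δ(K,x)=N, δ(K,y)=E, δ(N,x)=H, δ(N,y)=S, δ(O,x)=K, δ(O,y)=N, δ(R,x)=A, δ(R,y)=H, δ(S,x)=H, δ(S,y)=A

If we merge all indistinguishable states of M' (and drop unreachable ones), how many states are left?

All states are reachable from the start state.
P0 = {E,H,K,R,S} | {A,N,O}.
Split {E,H,K,R,S} by δ(·,x) → {E,H,S} and {K,R}.
On input x, block {E,H,S} splits into {H,S} and {E}.
Split {H,S} by δ(·,x) → {H} and {S}.
Refine {A,N,O} on symbol x: members go to different blocks, giving {A,O} and {N}.
Refine {A,O} on symbol y: members go to different blocks, giving {O} and {A}.
Refine {K,R} on symbol x: members go to different blocks, giving {R} and {K}.
No further refinement is possible. Final partition (8 blocks): {H} | {O} | {R} | {E} | {S} | {N} | {A} | {K}.

8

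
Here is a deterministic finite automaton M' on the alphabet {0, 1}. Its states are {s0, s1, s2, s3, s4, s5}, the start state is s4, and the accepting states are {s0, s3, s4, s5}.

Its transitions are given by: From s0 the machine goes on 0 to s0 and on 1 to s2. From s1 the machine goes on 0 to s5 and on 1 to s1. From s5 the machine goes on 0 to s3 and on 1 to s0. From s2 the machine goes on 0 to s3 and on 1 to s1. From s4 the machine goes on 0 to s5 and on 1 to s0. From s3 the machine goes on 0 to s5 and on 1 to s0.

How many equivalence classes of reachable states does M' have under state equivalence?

3

Initial partition by acceptance: {s0,s3,s4,s5} | {s1,s2}.
Split {s0,s3,s4,s5} by δ(·,1) → {s3,s4,s5} and {s0}.
No further refinement is possible. Final partition (3 blocks): {s3,s4,s5} | {s1,s2} | {s0}.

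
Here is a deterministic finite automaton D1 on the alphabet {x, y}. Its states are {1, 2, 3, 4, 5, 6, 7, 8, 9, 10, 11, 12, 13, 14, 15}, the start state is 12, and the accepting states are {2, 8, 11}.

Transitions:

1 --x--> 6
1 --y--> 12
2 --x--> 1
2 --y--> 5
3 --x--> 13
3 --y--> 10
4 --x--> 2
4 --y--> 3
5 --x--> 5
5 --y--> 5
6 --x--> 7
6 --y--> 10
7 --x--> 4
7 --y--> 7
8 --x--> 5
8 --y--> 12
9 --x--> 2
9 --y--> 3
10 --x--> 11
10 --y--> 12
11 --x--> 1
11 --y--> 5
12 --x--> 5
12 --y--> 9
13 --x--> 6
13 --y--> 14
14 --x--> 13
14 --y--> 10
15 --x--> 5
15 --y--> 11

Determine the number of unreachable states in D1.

BFS from 12 reaches {1, 2, 3, 4, 5, 6, 7, 9, 10, 11, 12, 13, 14}; the 2 state(s) 8, 15 are never visited.

2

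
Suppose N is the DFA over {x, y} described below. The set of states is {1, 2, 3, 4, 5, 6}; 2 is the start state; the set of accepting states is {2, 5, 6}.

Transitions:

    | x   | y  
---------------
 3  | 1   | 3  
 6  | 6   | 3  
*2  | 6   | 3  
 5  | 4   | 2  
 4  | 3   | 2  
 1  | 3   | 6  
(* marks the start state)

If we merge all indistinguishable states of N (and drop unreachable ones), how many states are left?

Reachable states from the start: {1,2,3,6}. Unreachable: {4,5} — drop them.
P0 = {2,6} | {1,3}.
Refine {1,3} on symbol y: members go to different blocks, giving {1} and {3}.
No further refinement is possible. Final partition (3 blocks): {2,6} | {1} | {3}.

3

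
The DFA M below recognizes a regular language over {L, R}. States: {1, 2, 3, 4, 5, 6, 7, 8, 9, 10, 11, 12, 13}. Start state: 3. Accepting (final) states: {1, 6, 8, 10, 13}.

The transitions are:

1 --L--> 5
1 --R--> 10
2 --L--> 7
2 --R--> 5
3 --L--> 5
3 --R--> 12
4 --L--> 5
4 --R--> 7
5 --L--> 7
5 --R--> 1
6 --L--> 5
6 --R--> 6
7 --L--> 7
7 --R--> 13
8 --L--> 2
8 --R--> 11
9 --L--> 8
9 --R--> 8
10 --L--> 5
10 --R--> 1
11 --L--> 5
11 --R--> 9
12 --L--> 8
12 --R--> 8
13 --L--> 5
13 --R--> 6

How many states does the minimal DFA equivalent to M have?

6

Reachable states from the start: {1,2,3,5,6,7,8,9,10,11,12,13}. Unreachable: {4} — drop them.
Initial partition by acceptance: {1,6,8,10,13} | {2,3,5,7,9,11,12}.
Refine {1,6,8,10,13} on symbol R: members go to different blocks, giving {1,6,10,13} and {8}.
On input L, block {2,3,5,7,9,11,12} splits into {2,3,5,7,11} and {9,12}.
On input R, block {2,3,5,7,11} splits into {3,11} and {5,7} and {2}.
The partition is now stable with 6 blocks: {1,6,10,13} | {3,11} | {8} | {9,12} | {5,7} | {2}.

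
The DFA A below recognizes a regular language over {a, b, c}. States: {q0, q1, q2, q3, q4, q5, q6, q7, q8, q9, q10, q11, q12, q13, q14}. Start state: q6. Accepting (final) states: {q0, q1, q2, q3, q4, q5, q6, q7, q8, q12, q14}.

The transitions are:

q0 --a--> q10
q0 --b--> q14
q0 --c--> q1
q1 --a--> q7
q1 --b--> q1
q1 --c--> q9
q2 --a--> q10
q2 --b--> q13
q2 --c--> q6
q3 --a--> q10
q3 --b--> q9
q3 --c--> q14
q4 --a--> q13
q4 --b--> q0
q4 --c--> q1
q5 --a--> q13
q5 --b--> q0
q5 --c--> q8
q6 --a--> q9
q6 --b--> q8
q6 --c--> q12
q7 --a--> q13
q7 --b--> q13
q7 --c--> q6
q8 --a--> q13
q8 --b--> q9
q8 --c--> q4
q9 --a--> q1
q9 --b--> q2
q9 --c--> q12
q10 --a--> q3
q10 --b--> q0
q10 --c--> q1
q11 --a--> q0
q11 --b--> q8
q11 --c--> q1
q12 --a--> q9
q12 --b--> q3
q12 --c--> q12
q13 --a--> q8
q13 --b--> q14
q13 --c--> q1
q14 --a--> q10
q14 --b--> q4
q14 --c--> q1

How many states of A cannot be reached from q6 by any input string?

Starting at q6 and following transitions, the reachable set is {q0, q1, q2, q3, q4, q6, q7, q8, q9, q10, q12, q13, q14}. That leaves q5, q11 unreachable — 2 in total.

2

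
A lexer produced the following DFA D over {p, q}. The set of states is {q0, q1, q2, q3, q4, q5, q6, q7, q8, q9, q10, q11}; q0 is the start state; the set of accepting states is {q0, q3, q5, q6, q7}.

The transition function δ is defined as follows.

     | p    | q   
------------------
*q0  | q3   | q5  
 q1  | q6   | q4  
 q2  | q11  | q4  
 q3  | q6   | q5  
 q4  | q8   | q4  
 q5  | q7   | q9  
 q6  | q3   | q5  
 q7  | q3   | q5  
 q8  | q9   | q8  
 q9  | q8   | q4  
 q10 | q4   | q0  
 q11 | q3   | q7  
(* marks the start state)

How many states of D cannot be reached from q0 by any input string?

4

No path from q0 leads to q1, q2, q10, q11; the other 8 states are all reachable.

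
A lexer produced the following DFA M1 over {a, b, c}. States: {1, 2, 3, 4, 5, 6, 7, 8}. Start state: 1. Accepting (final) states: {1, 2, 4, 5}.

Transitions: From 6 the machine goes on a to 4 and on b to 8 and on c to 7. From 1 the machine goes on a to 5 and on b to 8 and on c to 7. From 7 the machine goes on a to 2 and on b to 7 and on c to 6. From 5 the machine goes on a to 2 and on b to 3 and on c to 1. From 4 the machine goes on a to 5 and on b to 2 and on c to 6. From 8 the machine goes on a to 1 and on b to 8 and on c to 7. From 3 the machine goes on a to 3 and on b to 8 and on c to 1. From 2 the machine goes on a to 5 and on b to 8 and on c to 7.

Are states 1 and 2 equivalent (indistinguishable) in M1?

Yes

Every state is reachable, so we keep all 8.
Initial partition by acceptance: {1,2,4,5} | {3,6,7,8}.
Refine {1,2,4,5} on symbol b: members go to different blocks, giving {1,2,5} and {4}.
Refine {1,2,5} on symbol c: members go to different blocks, giving {1,2} and {5}.
Refine {3,6,7,8} on symbol a: members go to different blocks, giving {7,8} and {3} and {6}.
On input c, block {7,8} splits into {7} and {8}.
No further refinement is possible. Final partition (7 blocks): {1,2} | {7} | {4} | {5} | {3} | {6} | {8}.
1 and 2 lie in the same block of the stable partition, so they are equivalent — no string distinguishes them.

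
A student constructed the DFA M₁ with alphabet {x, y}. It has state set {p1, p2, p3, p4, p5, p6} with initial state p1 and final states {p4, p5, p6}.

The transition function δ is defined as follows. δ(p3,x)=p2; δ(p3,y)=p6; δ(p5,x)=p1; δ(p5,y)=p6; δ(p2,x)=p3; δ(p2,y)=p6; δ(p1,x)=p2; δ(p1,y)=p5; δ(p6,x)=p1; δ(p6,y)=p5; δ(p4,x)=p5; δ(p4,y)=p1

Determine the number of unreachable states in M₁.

1

Starting at p1 and following transitions, the reachable set is {p1, p2, p3, p5, p6}. That leaves p4 unreachable — 1 in total.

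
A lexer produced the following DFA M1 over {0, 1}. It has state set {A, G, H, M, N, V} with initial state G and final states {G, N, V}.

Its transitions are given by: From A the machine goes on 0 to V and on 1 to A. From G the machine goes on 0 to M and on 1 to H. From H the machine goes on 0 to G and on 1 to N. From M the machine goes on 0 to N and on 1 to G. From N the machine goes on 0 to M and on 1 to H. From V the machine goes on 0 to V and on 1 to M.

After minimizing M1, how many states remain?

First remove the unreachable states {A,V}; 4 states remain.
Start with accepting vs non-accepting: {G,N} | {H,M}.
Stable partition: {G,N} | {H,M} — 2 equivalence classes.

2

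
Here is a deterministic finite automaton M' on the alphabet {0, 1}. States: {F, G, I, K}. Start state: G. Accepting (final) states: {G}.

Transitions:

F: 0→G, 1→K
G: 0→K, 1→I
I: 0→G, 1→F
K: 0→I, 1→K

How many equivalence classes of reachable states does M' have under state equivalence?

4

Initial partition by acceptance: {G} | {F,I,K}.
On input 0, block {F,I,K} splits into {F,I} and {K}.
Split {F,I} by δ(·,1) → {F} and {I}.
The partition is now stable with 4 blocks: {G} | {F} | {K} | {I}.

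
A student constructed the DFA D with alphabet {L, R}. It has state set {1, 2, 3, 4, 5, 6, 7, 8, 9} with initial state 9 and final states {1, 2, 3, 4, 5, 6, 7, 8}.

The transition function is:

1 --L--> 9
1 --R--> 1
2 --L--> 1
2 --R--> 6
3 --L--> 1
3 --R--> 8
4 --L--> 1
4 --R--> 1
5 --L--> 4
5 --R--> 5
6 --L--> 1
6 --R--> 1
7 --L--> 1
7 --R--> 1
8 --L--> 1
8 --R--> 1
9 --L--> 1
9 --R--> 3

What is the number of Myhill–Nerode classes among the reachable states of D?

Reachable states from the start: {1,3,8,9}. Unreachable: {2,4,5,6,7} — drop them.
Initial partition by acceptance: {1,3,8} | {9}.
Split {1,3,8} by δ(·,L) → {3,8} and {1}.
On input R, block {3,8} splits into {3} and {8}.
The partition is now stable with 4 blocks: {3} | {9} | {1} | {8}.

4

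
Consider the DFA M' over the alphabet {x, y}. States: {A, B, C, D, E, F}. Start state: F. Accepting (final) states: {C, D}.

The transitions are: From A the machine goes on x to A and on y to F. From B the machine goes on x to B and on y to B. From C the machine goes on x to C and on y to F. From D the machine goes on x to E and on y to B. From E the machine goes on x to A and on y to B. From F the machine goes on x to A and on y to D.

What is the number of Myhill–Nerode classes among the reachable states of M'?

5

Reachable states from the start: {A,B,D,E,F}. Unreachable: {C} — drop them.
P0 = {D} | {A,B,E,F}.
Split {A,B,E,F} by δ(·,y) → {A,B,E} and {F}.
Split {A,B,E} by δ(·,y) → {B,E} and {A}.
On input x, block {B,E} splits into {B} and {E}.
No further refinement is possible. Final partition (5 blocks): {D} | {B} | {F} | {A} | {E}.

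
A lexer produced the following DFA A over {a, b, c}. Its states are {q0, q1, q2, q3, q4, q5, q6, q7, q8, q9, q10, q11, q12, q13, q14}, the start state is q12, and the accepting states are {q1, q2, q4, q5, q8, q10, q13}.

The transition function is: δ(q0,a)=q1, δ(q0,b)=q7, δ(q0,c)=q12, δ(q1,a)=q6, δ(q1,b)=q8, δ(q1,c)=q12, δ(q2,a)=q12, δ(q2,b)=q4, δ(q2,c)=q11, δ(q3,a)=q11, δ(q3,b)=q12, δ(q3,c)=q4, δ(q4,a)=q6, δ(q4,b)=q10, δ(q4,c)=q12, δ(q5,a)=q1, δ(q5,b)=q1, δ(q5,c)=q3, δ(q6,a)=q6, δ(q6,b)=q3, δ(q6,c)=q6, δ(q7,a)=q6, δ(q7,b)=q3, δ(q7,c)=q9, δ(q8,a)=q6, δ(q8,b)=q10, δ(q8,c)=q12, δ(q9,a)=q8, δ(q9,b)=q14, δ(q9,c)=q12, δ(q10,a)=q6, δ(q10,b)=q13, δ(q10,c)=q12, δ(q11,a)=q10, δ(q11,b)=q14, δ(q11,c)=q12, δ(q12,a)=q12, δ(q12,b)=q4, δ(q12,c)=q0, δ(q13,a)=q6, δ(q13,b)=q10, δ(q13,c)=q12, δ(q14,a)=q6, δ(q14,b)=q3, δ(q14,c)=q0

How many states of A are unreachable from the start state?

Starting at q12 and following transitions, the reachable set is {q0, q1, q3, q4, q6, q7, q8, q9, q10, q11, q12, q13, q14}. That leaves q2, q5 unreachable — 2 in total.

2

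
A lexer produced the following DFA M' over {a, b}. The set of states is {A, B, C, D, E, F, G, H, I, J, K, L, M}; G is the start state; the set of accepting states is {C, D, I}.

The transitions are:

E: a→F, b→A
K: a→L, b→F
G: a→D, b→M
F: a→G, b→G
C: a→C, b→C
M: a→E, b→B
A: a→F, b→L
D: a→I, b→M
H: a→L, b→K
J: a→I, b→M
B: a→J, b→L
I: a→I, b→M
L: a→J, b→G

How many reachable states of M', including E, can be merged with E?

Reachable states from the start: {A,B,D,E,F,G,I,J,L,M}. Unreachable: {C,H,K} — drop them.
Initial partition by acceptance: {D,I} | {A,B,E,F,G,J,L,M}.
Split {A,B,E,F,G,J,L,M} by δ(·,a) → {A,B,E,F,L,M} and {G,J}.
Refine {A,B,E,F,L,M} on symbol a: members go to different blocks, giving {A,E,M} and {B,F,L}.
Refine {A,E,M} on symbol a: members go to different blocks, giving {A,E} and {M}.
On input b, block {A,E} splits into {A} and {E}.
Refine {B,F,L} on symbol b: members go to different blocks, giving {F,L} and {B}.
The partition is now stable with 7 blocks: {D,I} | {A} | {G,J} | {F,L} | {M} | {E} | {B}.
State E belongs to the block {E}, which has 1 states.

1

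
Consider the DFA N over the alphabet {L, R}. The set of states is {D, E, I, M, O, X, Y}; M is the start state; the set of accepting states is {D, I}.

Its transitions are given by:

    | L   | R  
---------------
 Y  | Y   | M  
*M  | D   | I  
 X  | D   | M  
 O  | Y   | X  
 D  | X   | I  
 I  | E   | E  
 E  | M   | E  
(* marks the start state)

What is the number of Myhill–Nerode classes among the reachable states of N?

5

Reachable states from the start: {D,E,I,M,X}. Unreachable: {O,Y} — drop them.
P0 = {D,I} | {E,M,X}.
On input R, block {D,I} splits into {I} and {D}.
Refine {E,M,X} on symbol L: members go to different blocks, giving {M,X} and {E}.
On input R, block {M,X} splits into {X} and {M}.
No further refinement is possible. Final partition (5 blocks): {I} | {X} | {D} | {E} | {M}.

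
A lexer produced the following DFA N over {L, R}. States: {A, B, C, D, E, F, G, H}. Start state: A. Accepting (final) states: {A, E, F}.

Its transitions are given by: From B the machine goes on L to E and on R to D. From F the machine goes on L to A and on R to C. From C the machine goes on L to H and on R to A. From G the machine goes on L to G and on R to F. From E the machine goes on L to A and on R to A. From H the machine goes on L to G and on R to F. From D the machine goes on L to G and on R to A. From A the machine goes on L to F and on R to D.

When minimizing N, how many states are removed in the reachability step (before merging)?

BFS from A reaches {A, C, D, F, G, H}; the 2 state(s) B, E are never visited.

2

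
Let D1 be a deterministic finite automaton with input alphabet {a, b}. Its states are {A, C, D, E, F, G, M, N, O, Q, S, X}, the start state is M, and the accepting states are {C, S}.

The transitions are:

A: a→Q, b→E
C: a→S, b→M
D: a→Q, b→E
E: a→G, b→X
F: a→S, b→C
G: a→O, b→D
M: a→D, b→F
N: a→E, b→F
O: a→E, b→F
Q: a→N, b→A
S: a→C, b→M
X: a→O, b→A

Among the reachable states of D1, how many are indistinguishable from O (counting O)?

2

Every state is reachable, so we keep all 12.
Start with accepting vs non-accepting: {C,S} | {A,D,E,F,G,M,N,O,Q,X}.
Split {A,D,E,F,G,M,N,O,Q,X} by δ(·,a) → {A,D,E,G,M,N,O,Q,X} and {F}.
Refine {A,D,E,G,M,N,O,Q,X} on symbol b: members go to different blocks, giving {A,D,E,G,Q,X} and {M,N,O}.
Split {A,D,E,G,Q,X} by δ(·,a) → {G,Q,X} and {A,D,E}.
Refine {A,D,E} on symbol b: members go to different blocks, giving {A,D} and {E}.
On input a, block {M,N,O} splits into {N,O} and {M}.
Stable partition: {C,S} | {G,Q,X} | {F} | {N,O} | {A,D} | {E} | {M} — 7 equivalence classes.
The equivalence class containing O is {N,O}, of size 2.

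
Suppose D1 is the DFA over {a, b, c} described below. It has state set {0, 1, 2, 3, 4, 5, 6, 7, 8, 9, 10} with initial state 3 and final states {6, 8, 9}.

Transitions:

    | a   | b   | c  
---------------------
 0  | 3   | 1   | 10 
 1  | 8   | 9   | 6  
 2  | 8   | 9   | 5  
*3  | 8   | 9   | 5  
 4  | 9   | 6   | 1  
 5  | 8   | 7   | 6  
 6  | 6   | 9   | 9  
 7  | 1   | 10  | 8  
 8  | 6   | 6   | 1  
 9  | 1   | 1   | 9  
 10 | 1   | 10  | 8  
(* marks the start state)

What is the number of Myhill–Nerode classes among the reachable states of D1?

First remove the unreachable states {0,2,4}; 8 states remain.
P0 = {6,8,9} | {1,3,5,7,10}.
On input a, block {6,8,9} splits into {6,8} and {9}.
Split {6,8} by δ(·,b) → {6} and {8}.
On input a, block {1,3,5,7,10} splits into {1,3,5} and {7,10}.
Split {1,3,5} by δ(·,b) → {1,3} and {5}.
On input c, block {1,3} splits into {1} and {3}.
The partition is now stable with 7 blocks: {6} | {1} | {9} | {8} | {7,10} | {5} | {3}.

7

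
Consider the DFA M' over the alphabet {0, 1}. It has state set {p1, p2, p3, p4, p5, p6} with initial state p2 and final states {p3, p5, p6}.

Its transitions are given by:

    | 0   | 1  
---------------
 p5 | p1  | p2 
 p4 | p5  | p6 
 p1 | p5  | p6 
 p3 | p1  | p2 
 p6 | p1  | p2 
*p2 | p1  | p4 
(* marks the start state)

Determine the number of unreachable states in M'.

No path from p2 leads to p3; the other 5 states are all reachable.

1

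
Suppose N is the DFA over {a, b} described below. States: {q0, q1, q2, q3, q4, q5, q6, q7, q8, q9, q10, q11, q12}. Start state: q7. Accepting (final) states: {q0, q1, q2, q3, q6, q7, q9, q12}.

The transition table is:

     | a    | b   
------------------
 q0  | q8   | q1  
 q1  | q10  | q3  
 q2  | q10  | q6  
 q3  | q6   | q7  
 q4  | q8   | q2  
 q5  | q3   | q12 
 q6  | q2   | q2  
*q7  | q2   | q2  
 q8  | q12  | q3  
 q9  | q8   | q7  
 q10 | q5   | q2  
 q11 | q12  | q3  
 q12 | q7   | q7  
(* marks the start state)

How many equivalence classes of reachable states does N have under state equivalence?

5

Reachable states from the start: {q2,q3,q5,q6,q7,q10,q12}. Unreachable: {q0,q1,q4,q8,q9,q11} — drop them.
Initial partition by acceptance: {q2,q3,q6,q7,q12} | {q5,q10}.
Refine {q2,q3,q6,q7,q12} on symbol a: members go to different blocks, giving {q3,q6,q7,q12} and {q2}.
Refine {q3,q6,q7,q12} on symbol a: members go to different blocks, giving {q3,q12} and {q6,q7}.
Split {q5,q10} by δ(·,a) → {q5} and {q10}.
No further refinement is possible. Final partition (5 blocks): {q3,q12} | {q5} | {q2} | {q6,q7} | {q10}.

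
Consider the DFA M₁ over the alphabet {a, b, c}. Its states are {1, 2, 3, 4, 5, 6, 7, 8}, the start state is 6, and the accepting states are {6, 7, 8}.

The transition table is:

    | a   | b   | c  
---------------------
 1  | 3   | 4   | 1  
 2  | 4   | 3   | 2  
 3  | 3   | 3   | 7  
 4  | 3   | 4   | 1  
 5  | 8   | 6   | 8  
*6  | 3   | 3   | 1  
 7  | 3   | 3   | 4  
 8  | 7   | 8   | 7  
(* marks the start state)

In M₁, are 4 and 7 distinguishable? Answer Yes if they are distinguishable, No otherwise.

Yes

States {2,5,8} cannot be reached from the start state, so discard them.
Initial partition by acceptance: {6,7} | {1,3,4}.
Refine {1,3,4} on symbol c: members go to different blocks, giving {1,4} and {3}.
Stable partition: {6,7} | {1,4} | {3} — 3 equivalence classes.
4 and 7 end up in different blocks, so they are distinguishable. For instance, the string 'ε' is accepted from only 7.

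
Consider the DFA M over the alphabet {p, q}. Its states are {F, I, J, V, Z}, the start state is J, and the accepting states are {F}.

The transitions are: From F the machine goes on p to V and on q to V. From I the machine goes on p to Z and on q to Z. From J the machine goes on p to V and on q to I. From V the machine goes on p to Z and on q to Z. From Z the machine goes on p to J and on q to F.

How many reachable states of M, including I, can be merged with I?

2

Every state is reachable, so we keep all 5.
P0 = {F} | {I,J,V,Z}.
Refine {I,J,V,Z} on symbol q: members go to different blocks, giving {I,J,V} and {Z}.
On input p, block {I,J,V} splits into {I,V} and {J}.
Stable partition: {F} | {I,V} | {Z} | {J} — 4 equivalence classes.
The equivalence class containing I is {I,V}, of size 2.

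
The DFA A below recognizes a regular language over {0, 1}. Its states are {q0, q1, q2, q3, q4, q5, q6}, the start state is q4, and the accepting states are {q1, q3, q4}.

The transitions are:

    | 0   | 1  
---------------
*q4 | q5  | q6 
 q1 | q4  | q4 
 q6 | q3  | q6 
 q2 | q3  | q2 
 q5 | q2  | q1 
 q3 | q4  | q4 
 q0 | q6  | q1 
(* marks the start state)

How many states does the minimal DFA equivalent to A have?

4

States {q0} cannot be reached from the start state, so discard them.
P0 = {q1,q3,q4} | {q2,q5,q6}.
On input 0, block {q1,q3,q4} splits into {q1,q3} and {q4}.
Refine {q2,q5,q6} on symbol 0: members go to different blocks, giving {q2,q6} and {q5}.
The partition is now stable with 4 blocks: {q1,q3} | {q2,q6} | {q4} | {q5}.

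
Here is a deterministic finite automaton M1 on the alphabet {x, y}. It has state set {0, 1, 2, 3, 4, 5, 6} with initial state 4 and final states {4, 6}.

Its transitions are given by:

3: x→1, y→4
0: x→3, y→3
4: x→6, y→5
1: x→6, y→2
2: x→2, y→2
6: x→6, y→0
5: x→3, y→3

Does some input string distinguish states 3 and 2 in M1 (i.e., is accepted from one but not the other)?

Yes

P0 = {4,6} | {0,1,2,3,5}.
Refine {0,1,2,3,5} on symbol x: members go to different blocks, giving {0,2,3,5} and {1}.
Split {0,2,3,5} by δ(·,x) → {0,2,5} and {3}.
Split {0,2,5} by δ(·,x) → {0,5} and {2}.
Stable partition: {4,6} | {0,5} | {1} | {3} | {2} — 5 equivalence classes.
3 and 2 end up in different blocks, so they are distinguishable. For instance, the string 'y' is accepted from only 3.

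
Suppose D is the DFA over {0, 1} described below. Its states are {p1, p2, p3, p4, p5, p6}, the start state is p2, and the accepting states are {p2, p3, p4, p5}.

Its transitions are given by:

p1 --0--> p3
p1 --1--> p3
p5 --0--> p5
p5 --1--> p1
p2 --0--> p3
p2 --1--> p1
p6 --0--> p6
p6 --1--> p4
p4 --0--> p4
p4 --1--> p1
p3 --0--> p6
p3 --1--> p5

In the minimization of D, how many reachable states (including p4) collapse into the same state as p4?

2

All states are reachable from the start state.
P0 = {p2,p3,p4,p5} | {p1,p6}.
Split {p2,p3,p4,p5} by δ(·,0) → {p2,p4,p5} and {p3}.
Refine {p2,p4,p5} on symbol 0: members go to different blocks, giving {p4,p5} and {p2}.
Split {p1,p6} by δ(·,0) → {p1} and {p6}.
No further refinement is possible. Final partition (5 blocks): {p4,p5} | {p1} | {p3} | {p2} | {p6}.
The equivalence class containing p4 is {p4,p5}, of size 2.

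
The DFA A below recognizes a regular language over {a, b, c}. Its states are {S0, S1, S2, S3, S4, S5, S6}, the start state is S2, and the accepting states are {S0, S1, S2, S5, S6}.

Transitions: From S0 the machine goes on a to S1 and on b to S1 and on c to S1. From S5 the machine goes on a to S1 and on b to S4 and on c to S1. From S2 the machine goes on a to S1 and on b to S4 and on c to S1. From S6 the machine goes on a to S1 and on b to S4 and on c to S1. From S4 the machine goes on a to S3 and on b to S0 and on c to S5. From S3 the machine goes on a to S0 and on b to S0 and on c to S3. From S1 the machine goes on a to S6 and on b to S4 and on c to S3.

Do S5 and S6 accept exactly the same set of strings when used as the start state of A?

Every state is reachable, so we keep all 7.
P0 = {S0,S1,S2,S5,S6} | {S3,S4}.
On input b, block {S0,S1,S2,S5,S6} splits into {S1,S2,S5,S6} and {S0}.
On input c, block {S1,S2,S5,S6} splits into {S2,S5,S6} and {S1}.
Refine {S3,S4} on symbol a: members go to different blocks, giving {S3} and {S4}.
No further refinement is possible. Final partition (5 blocks): {S2,S5,S6} | {S3} | {S0} | {S1} | {S4}.
S5 and S6 lie in the same block of the stable partition, so they are equivalent — no string distinguishes them.

Yes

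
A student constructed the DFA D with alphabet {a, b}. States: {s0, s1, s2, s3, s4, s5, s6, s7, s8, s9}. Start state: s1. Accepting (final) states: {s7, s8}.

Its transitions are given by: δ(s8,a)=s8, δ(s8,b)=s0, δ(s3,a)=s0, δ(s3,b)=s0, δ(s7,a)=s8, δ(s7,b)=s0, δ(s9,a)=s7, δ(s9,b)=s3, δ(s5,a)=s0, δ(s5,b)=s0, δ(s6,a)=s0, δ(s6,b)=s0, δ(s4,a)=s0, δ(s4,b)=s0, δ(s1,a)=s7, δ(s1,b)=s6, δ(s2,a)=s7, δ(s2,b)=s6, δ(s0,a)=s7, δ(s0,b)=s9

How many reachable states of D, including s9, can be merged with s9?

First remove the unreachable states {s2,s4,s5}; 7 states remain.
Initial partition by acceptance: {s7,s8} | {s0,s1,s3,s6,s9}.
Split {s0,s1,s3,s6,s9} by δ(·,a) → {s0,s1,s9} and {s3,s6}.
Refine {s0,s1,s9} on symbol b: members go to different blocks, giving {s1,s9} and {s0}.
No further refinement is possible. Final partition (4 blocks): {s7,s8} | {s1,s9} | {s3,s6} | {s0}.
The equivalence class containing s9 is {s1,s9}, of size 2.

2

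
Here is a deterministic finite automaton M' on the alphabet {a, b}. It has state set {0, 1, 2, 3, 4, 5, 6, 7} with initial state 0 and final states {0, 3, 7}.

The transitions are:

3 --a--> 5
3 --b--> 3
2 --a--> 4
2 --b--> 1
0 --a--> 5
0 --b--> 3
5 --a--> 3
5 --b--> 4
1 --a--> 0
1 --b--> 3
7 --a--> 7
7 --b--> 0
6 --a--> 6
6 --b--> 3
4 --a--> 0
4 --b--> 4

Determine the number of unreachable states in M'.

No path from 0 leads to 1, 2, 6, 7; the other 4 states are all reachable.

4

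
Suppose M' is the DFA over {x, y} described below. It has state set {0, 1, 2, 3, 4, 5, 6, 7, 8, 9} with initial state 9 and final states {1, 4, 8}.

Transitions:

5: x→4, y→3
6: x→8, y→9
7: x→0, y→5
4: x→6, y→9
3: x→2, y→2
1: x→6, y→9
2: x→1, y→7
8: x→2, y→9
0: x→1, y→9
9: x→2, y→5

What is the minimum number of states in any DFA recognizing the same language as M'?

Initial partition by acceptance: {1,4,8} | {0,2,3,5,6,7,9}.
Refine {0,2,3,5,6,7,9} on symbol x: members go to different blocks, giving {0,2,5,6} and {3,7,9}.
Stable partition: {1,4,8} | {0,2,5,6} | {3,7,9} — 3 equivalence classes.

3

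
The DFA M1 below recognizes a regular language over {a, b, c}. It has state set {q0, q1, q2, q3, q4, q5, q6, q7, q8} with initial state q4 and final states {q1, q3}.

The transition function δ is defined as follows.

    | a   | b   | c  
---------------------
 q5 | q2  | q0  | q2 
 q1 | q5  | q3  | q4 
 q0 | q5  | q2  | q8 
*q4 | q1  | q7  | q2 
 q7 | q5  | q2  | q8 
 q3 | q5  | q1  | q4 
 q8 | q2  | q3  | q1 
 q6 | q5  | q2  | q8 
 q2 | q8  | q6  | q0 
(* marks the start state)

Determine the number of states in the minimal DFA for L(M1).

6

Every state is reachable, so we keep all 9.
Start with accepting vs non-accepting: {q1,q3} | {q0,q2,q4,q5,q6,q7,q8}.
On input a, block {q0,q2,q4,q5,q6,q7,q8} splits into {q0,q2,q5,q6,q7,q8} and {q4}.
Split {q0,q2,q5,q6,q7,q8} by δ(·,b) → {q0,q2,q5,q6,q7} and {q8}.
On input a, block {q0,q2,q5,q6,q7} splits into {q0,q5,q6,q7} and {q2}.
Refine {q0,q5,q6,q7} on symbol a: members go to different blocks, giving {q0,q6,q7} and {q5}.
No further refinement is possible. Final partition (6 blocks): {q1,q3} | {q0,q6,q7} | {q4} | {q8} | {q2} | {q5}.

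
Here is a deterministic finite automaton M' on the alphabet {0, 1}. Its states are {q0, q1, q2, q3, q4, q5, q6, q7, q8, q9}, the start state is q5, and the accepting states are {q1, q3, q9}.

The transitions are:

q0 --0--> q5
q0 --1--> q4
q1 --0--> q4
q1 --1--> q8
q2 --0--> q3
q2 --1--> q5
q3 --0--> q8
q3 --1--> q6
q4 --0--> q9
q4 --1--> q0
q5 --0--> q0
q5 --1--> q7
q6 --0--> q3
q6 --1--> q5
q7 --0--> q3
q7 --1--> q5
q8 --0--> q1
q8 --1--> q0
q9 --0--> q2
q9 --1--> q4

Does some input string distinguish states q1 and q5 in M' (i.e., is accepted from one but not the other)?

Yes

Every state is reachable, so we keep all 10.
P0 = {q1,q3,q9} | {q0,q2,q4,q5,q6,q7,q8}.
Refine {q0,q2,q4,q5,q6,q7,q8} on symbol 0: members go to different blocks, giving {q2,q4,q6,q7,q8} and {q0,q5}.
No further refinement is possible. Final partition (3 blocks): {q1,q3,q9} | {q2,q4,q6,q7,q8} | {q0,q5}.
q1 and q5 end up in different blocks, so they are distinguishable. For instance, the string 'ε' is accepted from only q1.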